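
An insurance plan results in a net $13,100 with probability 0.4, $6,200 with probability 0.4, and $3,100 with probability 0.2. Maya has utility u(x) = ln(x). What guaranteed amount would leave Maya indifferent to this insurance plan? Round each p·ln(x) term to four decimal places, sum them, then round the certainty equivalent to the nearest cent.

$7,279.37

E[u] = 0.4·ln(13100) + 0.4·ln(6200) + 0.2·ln(3100) = 3.7921 + 3.4929 + 1.6078 = 8.8928
CE = e^8.8928 ≈ 7279.37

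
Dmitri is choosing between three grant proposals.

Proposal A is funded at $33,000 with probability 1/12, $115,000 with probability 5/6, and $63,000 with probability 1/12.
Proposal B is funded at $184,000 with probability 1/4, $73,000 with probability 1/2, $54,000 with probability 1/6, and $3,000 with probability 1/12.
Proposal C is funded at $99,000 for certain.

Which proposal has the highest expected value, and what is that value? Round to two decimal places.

Proposal A = 1/12 × 33000 + 5/6 × 115000 + 1/12 × 63000 = 2750 + 95833.3333 + 5250 = 103833.3333
Proposal B = 1/4 × 184000 + 1/2 × 73000 + 1/6 × 54000 + 1/12 × 3000 = 46000 + 36500 + 9000 + 250 = 91750
Proposal C: 99000 (certain)

Proposal A ($103,833.33)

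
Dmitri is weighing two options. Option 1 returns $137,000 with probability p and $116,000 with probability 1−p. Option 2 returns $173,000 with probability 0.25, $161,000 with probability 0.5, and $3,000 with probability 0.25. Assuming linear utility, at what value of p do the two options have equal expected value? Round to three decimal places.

p = 0.405

EV(Option 2) = 0.25 × 173000 + 0.5 × 161000 + 0.25 × 3000 = 43250 + 80500 + 750 = 124500
p·137000 + (1−p)·116000 = 124500
21000p + 116000 = 124500
p = (124500 − 116000) / 21000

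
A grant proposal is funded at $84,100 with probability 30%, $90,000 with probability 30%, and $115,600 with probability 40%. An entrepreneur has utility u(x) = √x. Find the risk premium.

E[u] = 0.3·√84100 + 0.3·√90000 + 0.4·√115600 = 0.3·290 + 0.3·300 + 0.4·340 = 313
CE = (313)² = 97969
Risk premium = EV − CE = 98470 − 97969 = 501

$501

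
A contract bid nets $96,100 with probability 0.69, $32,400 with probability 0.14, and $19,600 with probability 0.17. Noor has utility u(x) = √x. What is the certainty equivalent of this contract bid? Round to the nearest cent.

E[u] = 0.69·√96100 + 0.14·√32400 + 0.17·√19600 = 0.69·310 + 0.14·180 + 0.17·140 = 262.9
CE = (262.9)² = 69116.41

$69,116.41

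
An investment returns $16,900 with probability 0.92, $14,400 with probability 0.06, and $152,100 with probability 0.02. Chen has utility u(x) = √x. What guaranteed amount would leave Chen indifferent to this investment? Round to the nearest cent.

$18,117.16

E[u] = 0.92·√16900 + 0.06·√14400 + 0.02·√152100 = 0.92·130 + 0.06·120 + 0.02·390 = 134.6
CE = (134.6)² = 18117.16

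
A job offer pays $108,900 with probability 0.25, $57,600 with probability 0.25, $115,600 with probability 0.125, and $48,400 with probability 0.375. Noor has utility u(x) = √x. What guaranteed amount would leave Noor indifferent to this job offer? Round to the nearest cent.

$71,556.25

E[u] = 0.25·√108900 + 0.25·√57600 + 0.125·√115600 + 0.375·√48400 = 0.25·330 + 0.25·240 + 0.125·340 + 0.375·220 = 267.5
CE = (267.5)² = 71556.25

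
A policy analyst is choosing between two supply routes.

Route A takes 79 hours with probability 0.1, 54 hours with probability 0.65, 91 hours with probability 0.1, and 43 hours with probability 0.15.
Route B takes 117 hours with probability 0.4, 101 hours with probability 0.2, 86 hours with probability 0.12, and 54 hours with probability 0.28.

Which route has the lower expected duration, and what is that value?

Route A = 0.1 × 79 + 0.65 × 54 + 0.1 × 91 + 0.15 × 43 = 7.9 + 35.1 + 9.1 + 6.45 = 58.55
Route B = 0.4 × 117 + 0.2 × 101 + 0.12 × 86 + 0.28 × 54 = 46.8 + 20.2 + 10.32 + 15.12 = 92.44

Route A (58.55 hours)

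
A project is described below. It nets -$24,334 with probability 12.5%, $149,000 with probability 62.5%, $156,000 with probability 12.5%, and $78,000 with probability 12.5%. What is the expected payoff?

$119,333.25

EV = 0.125 × (-24334) + 0.625 × 149000 + 0.125 × 156000 + 0.125 × 78000 = -3041.75 + 93125 + 19500 + 9750 = 119333.25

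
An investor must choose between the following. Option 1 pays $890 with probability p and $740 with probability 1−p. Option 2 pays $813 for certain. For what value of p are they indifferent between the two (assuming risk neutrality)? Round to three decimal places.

p = 0.487

p·890 + (1−p)·740 = 813
150p + 740 = 813
p = (813 − 740) / 150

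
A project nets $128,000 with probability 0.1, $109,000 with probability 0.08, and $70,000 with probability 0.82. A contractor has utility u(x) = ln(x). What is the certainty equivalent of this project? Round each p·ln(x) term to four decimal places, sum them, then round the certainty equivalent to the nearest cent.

E[u] = 0.1·ln(128000) + 0.08·ln(109000) + 0.82·ln(70000) = 1.1760 + 0.9279 + 9.1481 = 11.2520
CE = e^11.2520 ≈ 77033.83

$77,033.83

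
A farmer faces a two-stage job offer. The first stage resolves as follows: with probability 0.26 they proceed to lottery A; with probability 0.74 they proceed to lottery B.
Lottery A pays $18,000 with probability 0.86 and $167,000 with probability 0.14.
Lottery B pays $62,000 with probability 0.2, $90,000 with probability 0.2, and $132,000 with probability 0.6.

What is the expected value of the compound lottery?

$91,207.60

EV(A) = 0.86 × 18000 + 0.14 × 167000 = 15480 + 23380 = 38860
EV(B) = 0.2 × 62000 + 0.2 × 90000 + 0.6 × 132000 = 12400 + 18000 + 79200 = 109600
Overall = 0.26 × 38860 + 0.74 × 109600 = 10103.6 + 81104 = 91207.6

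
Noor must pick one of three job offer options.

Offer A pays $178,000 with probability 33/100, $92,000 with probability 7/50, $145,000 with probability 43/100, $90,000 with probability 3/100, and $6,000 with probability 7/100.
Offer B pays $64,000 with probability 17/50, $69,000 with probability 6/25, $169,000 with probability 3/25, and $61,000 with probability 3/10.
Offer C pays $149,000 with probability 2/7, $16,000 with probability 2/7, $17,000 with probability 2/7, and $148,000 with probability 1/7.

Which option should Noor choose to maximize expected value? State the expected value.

Offer A = 33/100 × 178000 + 7/50 × 92000 + 43/100 × 145000 + 3/100 × 90000 + 7/100 × 6000 = 58740 + 12880 + 62350 + 2700 + 420 = 137090
Offer B = 17/50 × 64000 + 6/25 × 69000 + 3/25 × 169000 + 3/10 × 61000 = 21760 + 16560 + 20280 + 18300 = 76900
Offer C = 2/7 × 149000 + 2/7 × 16000 + 2/7 × 17000 + 1/7 × 148000 = 42571.4286 + 4571.4286 + 4857.1429 + 21142.8571 = 73142.8571

Offer A ($137,090)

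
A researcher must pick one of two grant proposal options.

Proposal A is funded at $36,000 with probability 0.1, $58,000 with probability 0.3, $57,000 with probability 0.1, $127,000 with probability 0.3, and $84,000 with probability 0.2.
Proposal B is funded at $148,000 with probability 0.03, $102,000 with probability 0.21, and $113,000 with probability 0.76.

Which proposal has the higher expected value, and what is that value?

Proposal A = 0.1 × 36000 + 0.3 × 58000 + 0.1 × 57000 + 0.3 × 127000 + 0.2 × 84000 = 3600 + 17400 + 5700 + 38100 + 16800 = 81600
Proposal B = 0.03 × 148000 + 0.21 × 102000 + 0.76 × 113000 = 4440 + 21420 + 85880 = 111740

Proposal B ($111,740)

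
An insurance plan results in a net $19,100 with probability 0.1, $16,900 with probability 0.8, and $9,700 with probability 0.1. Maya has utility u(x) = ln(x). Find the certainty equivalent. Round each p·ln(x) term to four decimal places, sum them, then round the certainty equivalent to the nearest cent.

E[u] = 0.1·ln(19100) + 0.8·ln(16900) + 0.1·ln(9700) = 0.9857 + 7.7881 + 0.9180 = 9.6918
CE = e^9.6918 ≈ 16184.35

$16,184.35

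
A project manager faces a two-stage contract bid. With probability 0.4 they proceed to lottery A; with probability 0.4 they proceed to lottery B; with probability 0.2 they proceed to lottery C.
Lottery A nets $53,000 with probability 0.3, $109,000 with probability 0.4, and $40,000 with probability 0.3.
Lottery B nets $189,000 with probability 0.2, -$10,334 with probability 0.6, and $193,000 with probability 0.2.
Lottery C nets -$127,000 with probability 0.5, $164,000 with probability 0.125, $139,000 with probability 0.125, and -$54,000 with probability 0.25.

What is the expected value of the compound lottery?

$48,854.84

EV(A) = 0.3 × 53000 + 0.4 × 109000 + 0.3 × 40000 = 15900 + 43600 + 12000 = 71500
EV(B) = 0.2 × 189000 + 0.6 × (-10334) + 0.2 × 193000 = 37800 − 6200.4 + 38600 = 70199.6
EV(C) = 0.5 × (-127000) + 0.125 × 164000 + 0.125 × 139000 + 0.25 × (-54000) = -63500 + 20500 + 17375 − 13500 = -39125
Overall = 0.4 × 71500 + 0.4 × 70199.6 + 0.2 × (-39125) = 28600 + 28079.84 − 7825 = 48854.84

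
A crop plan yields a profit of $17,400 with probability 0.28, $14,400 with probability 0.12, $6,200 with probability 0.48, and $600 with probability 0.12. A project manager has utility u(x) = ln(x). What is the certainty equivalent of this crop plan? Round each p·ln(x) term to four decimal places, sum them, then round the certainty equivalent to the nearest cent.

$6,919.51

E[u] = 0.28·ln(17400) + 0.12·ln(14400) + 0.48·ln(6200) + 0.12·ln(600) = 2.7340 + 1.1490 + 4.1915 + 0.7676 = 8.8421
CE = e^8.8421 ≈ 6919.51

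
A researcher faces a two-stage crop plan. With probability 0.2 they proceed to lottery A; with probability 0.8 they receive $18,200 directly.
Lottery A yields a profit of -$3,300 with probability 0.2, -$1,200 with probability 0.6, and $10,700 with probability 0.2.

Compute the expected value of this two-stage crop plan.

EV(A) = 0.2 × (-3300) + 0.6 × (-1200) + 0.2 × 10700 = -660 − 720 + 2140 = 760
Branch B: 18200 (certain)
Overall = 0.2 × 760 + 0.8 × 18200 = 152 + 14560 = 14712

$14,712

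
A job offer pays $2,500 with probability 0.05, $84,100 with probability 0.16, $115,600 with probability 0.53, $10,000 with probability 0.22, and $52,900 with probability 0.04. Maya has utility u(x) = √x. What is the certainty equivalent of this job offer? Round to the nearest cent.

$67,756.09

E[u] = 0.05·√2500 + 0.16·√84100 + 0.53·√115600 + 0.22·√10000 + 0.04·√52900 = 0.05·50 + 0.16·290 + 0.53·340 + 0.22·100 + 0.04·230 = 260.3
CE = (260.3)² = 67756.09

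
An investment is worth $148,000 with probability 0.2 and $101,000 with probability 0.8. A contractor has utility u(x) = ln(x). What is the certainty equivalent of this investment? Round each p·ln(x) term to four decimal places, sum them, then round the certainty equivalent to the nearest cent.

E[u] = 0.2·ln(148000) + 0.8·ln(101000) = 2.3810 + 9.2183 = 11.5993
CE = e^11.5993 ≈ 109021.46

$109,021.46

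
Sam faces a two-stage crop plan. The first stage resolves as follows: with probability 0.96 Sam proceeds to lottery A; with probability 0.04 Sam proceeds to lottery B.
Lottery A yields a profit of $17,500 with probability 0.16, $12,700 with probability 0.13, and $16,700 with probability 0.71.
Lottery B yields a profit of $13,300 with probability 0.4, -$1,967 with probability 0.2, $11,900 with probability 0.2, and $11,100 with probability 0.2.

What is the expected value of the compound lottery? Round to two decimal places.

EV(A) = 0.16 × 17500 + 0.13 × 12700 + 0.71 × 16700 = 2800 + 1651 + 11857 = 16308
EV(B) = 0.4 × 13300 + 0.2 × (-1967) + 0.2 × 11900 + 0.2 × 11100 = 5320 − 393.4 + 2380 + 2220 = 9526.6
Overall = 0.96 × 16308 + 0.04 × 9526.6 = 15655.68 + 381.064 = 16036.744

$16,036.74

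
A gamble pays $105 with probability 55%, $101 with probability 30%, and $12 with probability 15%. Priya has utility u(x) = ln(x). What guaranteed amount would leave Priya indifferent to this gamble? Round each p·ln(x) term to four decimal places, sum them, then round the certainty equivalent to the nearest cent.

$74.96

E[u] = 0.55·ln(105) + 0.3·ln(101) + 0.15·ln(12) = 2.5597 + 1.3845 + 0.3727 = 4.3169
CE = e^4.3169 ≈ 74.96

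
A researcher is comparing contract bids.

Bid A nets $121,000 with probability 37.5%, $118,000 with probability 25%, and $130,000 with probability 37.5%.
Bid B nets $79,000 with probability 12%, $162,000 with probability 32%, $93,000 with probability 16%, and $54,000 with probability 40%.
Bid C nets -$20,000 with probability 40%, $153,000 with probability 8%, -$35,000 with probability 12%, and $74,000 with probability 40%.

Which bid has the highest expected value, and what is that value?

Bid A ($123,625)

Bid A = 0.375 × 121000 + 0.25 × 118000 + 0.375 × 130000 = 45375 + 29500 + 48750 = 123625
Bid B = 0.12 × 79000 + 0.32 × 162000 + 0.16 × 93000 + 0.4 × 54000 = 9480 + 51840 + 14880 + 21600 = 97800
Bid C = 0.4 × (-20000) + 0.08 × 153000 + 0.12 × (-35000) + 0.4 × 74000 = -8000 + 12240 − 4200 + 29600 = 29640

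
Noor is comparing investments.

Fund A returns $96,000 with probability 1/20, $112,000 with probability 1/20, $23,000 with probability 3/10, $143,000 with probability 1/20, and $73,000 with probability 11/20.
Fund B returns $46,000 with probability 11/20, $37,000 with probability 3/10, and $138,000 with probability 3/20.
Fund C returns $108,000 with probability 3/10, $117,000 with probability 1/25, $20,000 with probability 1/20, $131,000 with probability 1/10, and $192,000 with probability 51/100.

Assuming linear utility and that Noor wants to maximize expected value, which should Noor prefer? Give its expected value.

Fund A = 1/20 × 96000 + 1/20 × 112000 + 3/10 × 23000 + 1/20 × 143000 + 11/20 × 73000 = 4800 + 5600 + 6900 + 7150 + 40150 = 64600
Fund B = 11/20 × 46000 + 3/10 × 37000 + 3/20 × 138000 = 25300 + 11100 + 20700 = 57100
Fund C = 3/10 × 108000 + 1/25 × 117000 + 1/20 × 20000 + 1/10 × 131000 + 51/100 × 192000 = 32400 + 4680 + 1000 + 13100 + 97920 = 149100

Fund C ($149,100)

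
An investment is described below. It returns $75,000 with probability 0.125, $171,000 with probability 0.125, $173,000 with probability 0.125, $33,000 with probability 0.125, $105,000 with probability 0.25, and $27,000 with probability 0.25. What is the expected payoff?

$89,500

EV = 0.125 × 75000 + 0.125 × 171000 + 0.125 × 173000 + 0.125 × 33000 + 0.25 × 105000 + 0.25 × 27000 = 9375 + 21375 + 21625 + 4125 + 26250 + 6750 = 89500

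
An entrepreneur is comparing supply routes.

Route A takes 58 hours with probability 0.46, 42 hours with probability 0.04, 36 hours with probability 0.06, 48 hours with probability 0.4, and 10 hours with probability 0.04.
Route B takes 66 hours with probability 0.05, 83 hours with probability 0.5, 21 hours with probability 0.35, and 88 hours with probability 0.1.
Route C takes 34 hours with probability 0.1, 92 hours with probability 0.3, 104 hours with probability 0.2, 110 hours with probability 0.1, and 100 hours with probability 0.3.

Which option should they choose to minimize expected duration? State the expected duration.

Route A (50.12 hours)

Route A = 0.46 × 58 + 0.04 × 42 + 0.06 × 36 + 0.4 × 48 + 0.04 × 10 = 26.68 + 1.68 + 2.16 + 19.2 + 0.4 = 50.12
Route B = 0.05 × 66 + 0.5 × 83 + 0.35 × 21 + 0.1 × 88 = 3.3 + 41.5 + 7.35 + 8.8 = 60.95
Route C = 0.1 × 34 + 0.3 × 92 + 0.2 × 104 + 0.1 × 110 + 0.3 × 100 = 3.4 + 27.6 + 20.8 + 11 + 30 = 92.8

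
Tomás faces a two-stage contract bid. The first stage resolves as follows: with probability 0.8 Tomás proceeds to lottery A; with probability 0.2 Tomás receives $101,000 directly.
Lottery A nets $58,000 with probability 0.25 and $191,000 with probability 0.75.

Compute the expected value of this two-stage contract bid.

EV(A) = 0.25 × 58000 + 0.75 × 191000 = 14500 + 143250 = 157750
Branch B: 101000 (certain)
Overall = 0.8 × 157750 + 0.2 × 101000 = 126200 + 20200 = 146400

$146,400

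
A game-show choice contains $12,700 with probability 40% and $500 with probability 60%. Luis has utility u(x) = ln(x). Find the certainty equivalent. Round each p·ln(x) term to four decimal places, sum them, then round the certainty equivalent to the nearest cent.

$1,823.48

E[u] = 0.4·ln(12700) + 0.6·ln(500) = 3.7797 + 3.7288 = 7.5085
CE = e^7.5085 ≈ 1823.48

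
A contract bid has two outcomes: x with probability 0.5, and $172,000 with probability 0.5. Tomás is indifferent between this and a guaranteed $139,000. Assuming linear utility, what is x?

0.5·x + 0.5·172000 = 139000
0.5·x = 139000 − 86000 = 53000
x = 53000 / 0.5 = 106000

x = $106,000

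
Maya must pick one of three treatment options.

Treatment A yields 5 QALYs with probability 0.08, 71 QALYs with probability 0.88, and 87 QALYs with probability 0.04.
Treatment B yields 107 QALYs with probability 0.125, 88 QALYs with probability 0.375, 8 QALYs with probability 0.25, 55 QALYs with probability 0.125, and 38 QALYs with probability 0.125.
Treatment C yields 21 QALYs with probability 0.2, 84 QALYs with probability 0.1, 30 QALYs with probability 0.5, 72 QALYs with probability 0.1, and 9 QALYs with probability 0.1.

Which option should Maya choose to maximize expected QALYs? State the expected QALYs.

Treatment A = 0.08 × 5 + 0.88 × 71 + 0.04 × 87 = 0.4 + 62.48 + 3.48 = 66.36
Treatment B = 0.125 × 107 + 0.375 × 88 + 0.25 × 8 + 0.125 × 55 + 0.125 × 38 = 13.375 + 33 + 2 + 6.875 + 4.75 = 60
Treatment C = 0.2 × 21 + 0.1 × 84 + 0.5 × 30 + 0.1 × 72 + 0.1 × 9 = 4.2 + 8.4 + 15 + 7.2 + 0.9 = 35.7

Treatment A (66.36 QALYs)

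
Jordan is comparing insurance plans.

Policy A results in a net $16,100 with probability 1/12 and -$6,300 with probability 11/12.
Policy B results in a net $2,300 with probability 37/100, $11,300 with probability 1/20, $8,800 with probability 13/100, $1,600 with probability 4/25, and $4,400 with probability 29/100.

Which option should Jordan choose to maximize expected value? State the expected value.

Policy B ($4,092)

Policy A = 1/12 × 16100 + 11/12 × (-6300) = 1341.6667 − 5775 = -4433.3333
Policy B = 37/100 × 2300 + 1/20 × 11300 + 13/100 × 8800 + 4/25 × 1600 + 29/100 × 4400 = 851 + 565 + 1144 + 256 + 1276 = 4092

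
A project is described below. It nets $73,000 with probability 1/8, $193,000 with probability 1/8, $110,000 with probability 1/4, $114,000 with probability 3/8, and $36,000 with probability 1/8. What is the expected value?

$108,000

EV = 1/8 × 73000 + 1/8 × 193000 + 1/4 × 110000 + 3/8 × 114000 + 1/8 × 36000 = 9125 + 24125 + 27500 + 42750 + 4500 = 108000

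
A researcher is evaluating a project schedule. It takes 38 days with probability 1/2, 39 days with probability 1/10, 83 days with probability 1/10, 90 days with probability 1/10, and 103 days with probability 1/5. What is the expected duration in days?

EV = 1/2 × 38 + 1/10 × 39 + 1/10 × 83 + 1/10 × 90 + 1/5 × 103 = 19 + 3.9 + 8.3 + 9 + 20.6 = 60.8

60.8 days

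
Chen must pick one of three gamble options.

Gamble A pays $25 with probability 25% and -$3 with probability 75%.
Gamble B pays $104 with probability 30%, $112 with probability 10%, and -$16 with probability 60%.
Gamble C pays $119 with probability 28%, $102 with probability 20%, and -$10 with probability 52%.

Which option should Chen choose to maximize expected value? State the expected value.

Gamble A = 0.25 × 25 + 0.75 × (-3) = 6.25 − 2.25 = 4
Gamble B = 0.3 × 104 + 0.1 × 112 + 0.6 × (-16) = 31.2 + 11.2 − 9.6 = 32.8
Gamble C = 0.28 × 119 + 0.2 × 102 + 0.52 × (-10) = 33.32 + 20.4 − 5.2 = 48.52

Gamble C ($48.52)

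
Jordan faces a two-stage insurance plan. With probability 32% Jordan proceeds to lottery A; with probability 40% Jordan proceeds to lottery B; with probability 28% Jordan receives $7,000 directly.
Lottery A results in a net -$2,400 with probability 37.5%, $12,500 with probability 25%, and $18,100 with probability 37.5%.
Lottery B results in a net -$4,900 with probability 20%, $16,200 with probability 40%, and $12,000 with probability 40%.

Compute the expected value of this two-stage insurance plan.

EV(A) = 0.375 × (-2400) + 0.25 × 12500 + 0.375 × 18100 = -900 + 3125 + 6787.5 = 9012.5
EV(B) = 0.2 × (-4900) + 0.4 × 16200 + 0.4 × 12000 = -980 + 6480 + 4800 = 10300
Branch C: 7000 (certain)
Overall = 0.32 × 9012.5 + 0.4 × 10300 + 0.28 × 7000 = 2884 + 4120 + 1960 = 8964

$8,964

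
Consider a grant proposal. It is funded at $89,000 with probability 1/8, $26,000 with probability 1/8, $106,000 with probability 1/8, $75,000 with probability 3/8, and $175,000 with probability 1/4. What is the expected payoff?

$99,500

EV = 1/8 × 89000 + 1/8 × 26000 + 1/8 × 106000 + 3/8 × 75000 + 1/4 × 175000 = 11125 + 3250 + 13250 + 28125 + 43750 = 99500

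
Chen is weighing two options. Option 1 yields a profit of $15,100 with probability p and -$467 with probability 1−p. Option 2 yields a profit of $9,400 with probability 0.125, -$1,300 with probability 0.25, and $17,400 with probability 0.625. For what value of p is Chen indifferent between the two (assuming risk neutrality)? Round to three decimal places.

EV(Option 2) = 0.125 × 9400 + 0.25 × (-1300) + 0.625 × 17400 = 1175 − 325 + 10875 = 11725
p·15100 + (1−p)·(-467) = 11725
15567p − 467 = 11725
p = (11725 + 467) / 15567

p = 0.783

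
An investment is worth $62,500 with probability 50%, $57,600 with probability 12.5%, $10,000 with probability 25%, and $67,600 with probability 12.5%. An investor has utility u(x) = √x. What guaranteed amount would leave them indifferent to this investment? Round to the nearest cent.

$45,156.25

E[u] = 0.5·√62500 + 0.125·√57600 + 0.25·√10000 + 0.125·√67600 = 0.5·250 + 0.125·240 + 0.25·100 + 0.125·260 = 212.5
CE = (212.5)² = 45156.25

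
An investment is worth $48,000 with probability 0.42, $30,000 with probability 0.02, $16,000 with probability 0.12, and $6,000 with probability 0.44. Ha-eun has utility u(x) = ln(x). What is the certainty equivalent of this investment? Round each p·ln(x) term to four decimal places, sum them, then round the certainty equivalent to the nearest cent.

E[u] = 0.42·ln(48000) + 0.02·ln(30000) + 0.12·ln(16000) + 0.44·ln(6000) = 4.5272 + 0.2062 + 1.1616 + 3.8278 = 9.7228
CE = e^9.7228 ≈ 16693.92

$16,693.92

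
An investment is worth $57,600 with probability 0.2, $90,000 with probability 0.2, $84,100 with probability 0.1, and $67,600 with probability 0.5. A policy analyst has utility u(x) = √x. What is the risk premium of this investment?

$441

E[u] = 0.2·√57600 + 0.2·√90000 + 0.1·√84100 + 0.5·√67600 = 0.2·240 + 0.2·300 + 0.1·290 + 0.5·260 = 267
CE = (267)² = 71289
Risk premium = EV − CE = 71730 − 71289 = 441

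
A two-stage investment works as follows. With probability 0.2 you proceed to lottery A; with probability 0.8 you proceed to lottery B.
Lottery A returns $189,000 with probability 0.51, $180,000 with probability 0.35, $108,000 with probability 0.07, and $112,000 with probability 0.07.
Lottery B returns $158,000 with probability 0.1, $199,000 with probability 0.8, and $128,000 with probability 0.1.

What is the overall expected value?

EV(A) = 0.51 × 189000 + 0.35 × 180000 + 0.07 × 108000 + 0.07 × 112000 = 96390 + 63000 + 7560 + 7840 = 174790
EV(B) = 0.1 × 158000 + 0.8 × 199000 + 0.1 × 128000 = 15800 + 159200 + 12800 = 187800
Overall = 0.2 × 174790 + 0.8 × 187800 = 34958 + 150240 = 185198

$185,198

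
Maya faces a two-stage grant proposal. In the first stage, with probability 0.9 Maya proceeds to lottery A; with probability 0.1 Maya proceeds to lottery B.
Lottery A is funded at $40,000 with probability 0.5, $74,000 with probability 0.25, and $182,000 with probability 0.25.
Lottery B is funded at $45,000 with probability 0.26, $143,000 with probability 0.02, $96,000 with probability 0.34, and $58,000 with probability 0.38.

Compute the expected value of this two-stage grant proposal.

EV(A) = 0.5 × 40000 + 0.25 × 74000 + 0.25 × 182000 = 20000 + 18500 + 45500 = 84000
EV(B) = 0.26 × 45000 + 0.02 × 143000 + 0.34 × 96000 + 0.38 × 58000 = 11700 + 2860 + 32640 + 22040 = 69240
Overall = 0.9 × 84000 + 0.1 × 69240 = 75600 + 6924 = 82524

$82,524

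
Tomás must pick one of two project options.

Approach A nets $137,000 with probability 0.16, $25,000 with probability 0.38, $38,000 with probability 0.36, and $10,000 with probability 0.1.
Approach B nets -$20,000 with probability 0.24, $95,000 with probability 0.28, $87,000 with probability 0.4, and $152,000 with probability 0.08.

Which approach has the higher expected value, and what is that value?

Approach A = 0.16 × 137000 + 0.38 × 25000 + 0.36 × 38000 + 0.1 × 10000 = 21920 + 9500 + 13680 + 1000 = 46100
Approach B = 0.24 × (-20000) + 0.28 × 95000 + 0.4 × 87000 + 0.08 × 152000 = -4800 + 26600 + 34800 + 12160 = 68760

Approach B ($68,760)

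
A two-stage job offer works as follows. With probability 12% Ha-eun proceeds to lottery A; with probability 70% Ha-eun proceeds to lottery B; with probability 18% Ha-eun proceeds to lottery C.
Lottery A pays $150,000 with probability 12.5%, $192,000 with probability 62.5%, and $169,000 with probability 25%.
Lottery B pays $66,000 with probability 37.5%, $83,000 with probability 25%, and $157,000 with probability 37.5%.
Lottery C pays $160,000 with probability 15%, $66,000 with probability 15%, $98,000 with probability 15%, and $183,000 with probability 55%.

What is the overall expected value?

EV(A) = 0.125 × 150000 + 0.625 × 192000 + 0.25 × 169000 = 18750 + 120000 + 42250 = 181000
EV(B) = 0.375 × 66000 + 0.25 × 83000 + 0.375 × 157000 = 24750 + 20750 + 58875 = 104375
EV(C) = 0.15 × 160000 + 0.15 × 66000 + 0.15 × 98000 + 0.55 × 183000 = 24000 + 9900 + 14700 + 100650 = 149250
Overall = 0.12 × 181000 + 0.7 × 104375 + 0.18 × 149250 = 21720 + 73062.5 + 26865 = 121647.5

$121,647.50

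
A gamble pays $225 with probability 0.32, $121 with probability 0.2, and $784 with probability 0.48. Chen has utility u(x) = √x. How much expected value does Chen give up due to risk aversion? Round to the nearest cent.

E[u] = 0.32·√225 + 0.2·√121 + 0.48·√784 = 0.32·15 + 0.2·11 + 0.48·28 = 20.44
CE = (20.44)² = 417.7936
Risk premium = EV − CE = 472.52 − 417.7936 = 54.7264

$54.73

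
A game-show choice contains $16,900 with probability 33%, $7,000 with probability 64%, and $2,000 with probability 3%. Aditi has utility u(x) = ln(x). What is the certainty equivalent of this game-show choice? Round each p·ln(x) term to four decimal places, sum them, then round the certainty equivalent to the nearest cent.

E[u] = 0.33·ln(16900) + 0.64·ln(7000) + 0.03·ln(2000) = 3.2126 + 5.6663 + 0.2280 = 9.1069
CE = e^9.1069 ≈ 9017.30

$9,017.30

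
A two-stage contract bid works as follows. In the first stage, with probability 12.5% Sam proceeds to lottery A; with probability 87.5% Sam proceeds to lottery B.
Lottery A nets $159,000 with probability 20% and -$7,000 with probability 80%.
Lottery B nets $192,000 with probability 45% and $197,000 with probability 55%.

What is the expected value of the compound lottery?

$173,681.25

EV(A) = 0.2 × 159000 + 0.8 × (-7000) = 31800 − 5600 = 26200
EV(B) = 0.45 × 192000 + 0.55 × 197000 = 86400 + 108350 = 194750
Overall = 0.125 × 26200 + 0.875 × 194750 = 3275 + 170406.25 = 173681.25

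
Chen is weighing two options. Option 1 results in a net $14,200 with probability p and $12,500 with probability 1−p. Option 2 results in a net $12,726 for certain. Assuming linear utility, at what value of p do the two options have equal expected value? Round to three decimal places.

p·14200 + (1−p)·12500 = 12726
1700p + 12500 = 12726
p = (12726 − 12500) / 1700

p = 0.133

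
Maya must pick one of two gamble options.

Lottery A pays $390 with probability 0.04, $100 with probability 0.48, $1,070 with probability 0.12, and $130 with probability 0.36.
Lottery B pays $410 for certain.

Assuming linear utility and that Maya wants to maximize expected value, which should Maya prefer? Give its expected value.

Lottery A = 0.04 × 390 + 0.48 × 100 + 0.12 × 1070 + 0.36 × 130 = 15.6 + 48 + 128.4 + 46.8 = 238.8
Lottery B: 410 (certain)

Lottery B ($410)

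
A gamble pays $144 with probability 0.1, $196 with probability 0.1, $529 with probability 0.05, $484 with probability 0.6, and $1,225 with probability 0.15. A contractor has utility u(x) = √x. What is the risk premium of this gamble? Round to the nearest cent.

$41.76

E[u] = 0.1·√144 + 0.1·√196 + 0.05·√529 + 0.6·√484 + 0.15·√1225 = 0.1·12 + 0.1·14 + 0.05·23 + 0.6·22 + 0.15·35 = 22.2
CE = (22.2)² = 492.84
Risk premium = EV − CE = 534.6 − 492.84 = 41.76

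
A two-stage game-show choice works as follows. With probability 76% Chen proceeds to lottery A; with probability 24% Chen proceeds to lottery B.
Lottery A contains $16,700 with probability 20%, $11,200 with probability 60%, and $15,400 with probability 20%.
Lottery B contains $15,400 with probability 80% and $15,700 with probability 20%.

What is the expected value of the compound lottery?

$13,696.80

EV(A) = 0.2 × 16700 + 0.6 × 11200 + 0.2 × 15400 = 3340 + 6720 + 3080 = 13140
EV(B) = 0.8 × 15400 + 0.2 × 15700 = 12320 + 3140 = 15460
Overall = 0.76 × 13140 + 0.24 × 15460 = 9986.4 + 3710.4 = 13696.8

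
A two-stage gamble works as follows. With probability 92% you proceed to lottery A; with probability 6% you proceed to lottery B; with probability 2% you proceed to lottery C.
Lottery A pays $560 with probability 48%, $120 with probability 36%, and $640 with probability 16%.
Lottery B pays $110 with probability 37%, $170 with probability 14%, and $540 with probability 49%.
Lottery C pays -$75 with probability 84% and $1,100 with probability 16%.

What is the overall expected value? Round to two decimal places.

$403.25

EV(A) = 0.48 × 560 + 0.36 × 120 + 0.16 × 640 = 268.8 + 43.2 + 102.4 = 414.4
EV(B) = 0.37 × 110 + 0.14 × 170 + 0.49 × 540 = 40.7 + 23.8 + 264.6 = 329.1
EV(C) = 0.84 × (-75) + 0.16 × 1100 = -63 + 176 = 113
Overall = 0.92 × 414.4 + 0.06 × 329.1 + 0.02 × 113 = 381.248 + 19.746 + 2.26 = 403.254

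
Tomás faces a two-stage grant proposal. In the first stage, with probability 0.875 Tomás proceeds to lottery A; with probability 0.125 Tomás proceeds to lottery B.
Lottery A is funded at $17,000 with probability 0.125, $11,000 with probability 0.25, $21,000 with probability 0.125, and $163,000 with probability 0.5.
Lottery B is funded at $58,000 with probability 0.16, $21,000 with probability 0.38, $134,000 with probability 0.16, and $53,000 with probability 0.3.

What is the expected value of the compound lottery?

EV(A) = 0.125 × 17000 + 0.25 × 11000 + 0.125 × 21000 + 0.5 × 163000 = 2125 + 2750 + 2625 + 81500 = 89000
EV(B) = 0.16 × 58000 + 0.38 × 21000 + 0.16 × 134000 + 0.3 × 53000 = 9280 + 7980 + 21440 + 15900 = 54600
Overall = 0.875 × 89000 + 0.125 × 54600 = 77875 + 6825 = 84700

$84,700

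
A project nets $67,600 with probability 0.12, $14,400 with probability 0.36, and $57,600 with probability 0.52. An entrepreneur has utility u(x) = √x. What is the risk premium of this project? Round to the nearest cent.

$3,567.36

E[u] = 0.12·√67600 + 0.36·√14400 + 0.52·√57600 = 0.12·260 + 0.36·120 + 0.52·240 = 199.2
CE = (199.2)² = 39680.64
Risk premium = EV − CE = 43248 − 39680.64 = 3567.36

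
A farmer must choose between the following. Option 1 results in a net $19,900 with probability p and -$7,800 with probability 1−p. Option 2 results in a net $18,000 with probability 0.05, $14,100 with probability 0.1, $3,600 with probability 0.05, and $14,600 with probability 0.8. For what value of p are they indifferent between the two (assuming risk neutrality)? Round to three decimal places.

EV(Option 2) = 0.05 × 18000 + 0.1 × 14100 + 0.05 × 3600 + 0.8 × 14600 = 900 + 1410 + 180 + 11680 = 14170
p·19900 + (1−p)·(-7800) = 14170
27700p − 7800 = 14170
p = (14170 + 7800) / 27700

p = 0.793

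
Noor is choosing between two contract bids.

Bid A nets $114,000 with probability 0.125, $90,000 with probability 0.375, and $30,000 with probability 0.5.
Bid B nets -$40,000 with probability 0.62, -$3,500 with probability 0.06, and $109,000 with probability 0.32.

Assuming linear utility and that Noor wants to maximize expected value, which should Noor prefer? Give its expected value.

Bid A = 0.125 × 114000 + 0.375 × 90000 + 0.5 × 30000 = 14250 + 33750 + 15000 = 63000
Bid B = 0.62 × (-40000) + 0.06 × (-3500) + 0.32 × 109000 = -24800 − 210 + 34880 = 9870

Bid A ($63,000)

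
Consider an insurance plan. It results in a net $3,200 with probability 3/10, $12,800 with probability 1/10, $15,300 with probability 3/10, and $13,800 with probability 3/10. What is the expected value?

EV = 3/10 × 3200 + 1/10 × 12800 + 3/10 × 15300 + 3/10 × 13800 = 960 + 1280 + 4590 + 4140 = 10970

$10,970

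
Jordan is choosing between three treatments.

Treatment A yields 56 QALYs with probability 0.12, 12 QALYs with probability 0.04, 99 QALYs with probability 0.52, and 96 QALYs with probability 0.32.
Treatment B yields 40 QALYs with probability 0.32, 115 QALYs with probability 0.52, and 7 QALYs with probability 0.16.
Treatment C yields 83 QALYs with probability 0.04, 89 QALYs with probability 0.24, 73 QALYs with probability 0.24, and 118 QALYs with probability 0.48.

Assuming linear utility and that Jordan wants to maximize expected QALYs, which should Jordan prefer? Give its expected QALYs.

Treatment C (98.84 QALYs)

Treatment A = 0.12 × 56 + 0.04 × 12 + 0.52 × 99 + 0.32 × 96 = 6.72 + 0.48 + 51.48 + 30.72 = 89.4
Treatment B = 0.32 × 40 + 0.52 × 115 + 0.16 × 7 = 12.8 + 59.8 + 1.12 = 73.72
Treatment C = 0.04 × 83 + 0.24 × 89 + 0.24 × 73 + 0.48 × 118 = 3.32 + 21.36 + 17.52 + 56.64 = 98.84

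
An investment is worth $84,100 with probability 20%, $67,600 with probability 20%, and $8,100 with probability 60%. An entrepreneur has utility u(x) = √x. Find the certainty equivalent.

$26,896

E[u] = 0.2·√84100 + 0.2·√67600 + 0.6·√8100 = 0.2·290 + 0.2·260 + 0.6·90 = 164
CE = (164)² = 26896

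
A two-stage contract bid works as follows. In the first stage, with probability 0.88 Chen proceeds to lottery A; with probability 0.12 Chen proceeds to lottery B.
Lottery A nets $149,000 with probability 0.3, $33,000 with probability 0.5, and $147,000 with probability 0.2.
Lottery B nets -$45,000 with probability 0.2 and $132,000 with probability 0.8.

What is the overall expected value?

$91,320

EV(A) = 0.3 × 149000 + 0.5 × 33000 + 0.2 × 147000 = 44700 + 16500 + 29400 = 90600
EV(B) = 0.2 × (-45000) + 0.8 × 132000 = -9000 + 105600 = 96600
Overall = 0.88 × 90600 + 0.12 × 96600 = 79728 + 11592 = 91320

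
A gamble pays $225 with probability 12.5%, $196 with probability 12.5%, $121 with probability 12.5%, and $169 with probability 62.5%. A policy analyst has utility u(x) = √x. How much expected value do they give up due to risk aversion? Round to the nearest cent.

$1.11

E[u] = 0.125·√225 + 0.125·√196 + 0.125·√121 + 0.625·√169 = 0.125·15 + 0.125·14 + 0.125·11 + 0.625·13 = 13.125
CE = (13.125)² = 172.265625
Risk premium = EV − CE = 173.375 − 172.265625 = 1.109375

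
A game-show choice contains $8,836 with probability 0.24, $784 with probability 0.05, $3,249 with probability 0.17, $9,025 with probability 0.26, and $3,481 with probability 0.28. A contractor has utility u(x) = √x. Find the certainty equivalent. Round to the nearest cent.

E[u] = 0.24·√8836 + 0.05·√784 + 0.17·√3249 + 0.26·√9025 + 0.28·√3481 = 0.24·94 + 0.05·28 + 0.17·57 + 0.26·95 + 0.28·59 = 74.87
CE = (74.87)² = 5605.5169

$5,605.52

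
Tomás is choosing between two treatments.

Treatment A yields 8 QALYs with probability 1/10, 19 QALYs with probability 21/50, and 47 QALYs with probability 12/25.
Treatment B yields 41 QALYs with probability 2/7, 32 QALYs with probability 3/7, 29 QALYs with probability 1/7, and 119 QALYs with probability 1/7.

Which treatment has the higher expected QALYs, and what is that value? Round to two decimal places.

Treatment B (46.57 QALYs)

Treatment A = 1/10 × 8 + 21/50 × 19 + 12/25 × 47 = 0.8 + 7.98 + 22.56 = 31.34
Treatment B = 2/7 × 41 + 3/7 × 32 + 1/7 × 29 + 1/7 × 119 = 11.7143 + 13.7143 + 4.1429 + 17 = 46.5714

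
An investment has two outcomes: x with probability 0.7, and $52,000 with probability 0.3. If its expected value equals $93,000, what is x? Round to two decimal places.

x = $110,571.43

0.7·x + 0.3·52000 = 93000
0.7·x = 93000 − 15600 = 77400
x = 77400 / 0.7 = 110571.4286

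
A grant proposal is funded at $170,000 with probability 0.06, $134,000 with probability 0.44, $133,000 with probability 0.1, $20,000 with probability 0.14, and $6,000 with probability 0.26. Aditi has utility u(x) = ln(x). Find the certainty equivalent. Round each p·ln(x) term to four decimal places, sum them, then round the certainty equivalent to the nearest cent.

E[u] = 0.06·ln(170000) + 0.44·ln(134000) + 0.1·ln(133000) + 0.14·ln(20000) + 0.26·ln(6000) = 0.7226 + 5.1945 + 1.1798 + 1.3865 + 2.2619 = 10.7453
CE = e^10.7453 ≈ 46411.38

$46,411.38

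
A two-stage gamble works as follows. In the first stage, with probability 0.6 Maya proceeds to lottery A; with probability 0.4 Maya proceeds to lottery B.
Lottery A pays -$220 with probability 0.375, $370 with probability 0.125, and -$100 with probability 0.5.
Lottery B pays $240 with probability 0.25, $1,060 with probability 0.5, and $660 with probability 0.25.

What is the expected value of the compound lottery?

EV(A) = 0.375 × (-220) + 0.125 × 370 + 0.5 × (-100) = -82.5 + 46.25 − 50 = -86.25
EV(B) = 0.25 × 240 + 0.5 × 1060 + 0.25 × 660 = 60 + 530 + 165 = 755
Overall = 0.6 × (-86.25) + 0.4 × 755 = -51.75 + 302 = 250.25

$250.25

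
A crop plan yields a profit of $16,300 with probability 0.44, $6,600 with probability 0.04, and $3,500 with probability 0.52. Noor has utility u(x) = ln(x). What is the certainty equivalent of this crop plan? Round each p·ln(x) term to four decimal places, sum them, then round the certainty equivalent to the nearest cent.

$7,064.23

E[u] = 0.44·ln(16300) + 0.04·ln(6600) + 0.52·ln(3500) = 4.2675 + 0.3518 + 4.2435 = 8.8628
CE = e^8.8628 ≈ 7064.23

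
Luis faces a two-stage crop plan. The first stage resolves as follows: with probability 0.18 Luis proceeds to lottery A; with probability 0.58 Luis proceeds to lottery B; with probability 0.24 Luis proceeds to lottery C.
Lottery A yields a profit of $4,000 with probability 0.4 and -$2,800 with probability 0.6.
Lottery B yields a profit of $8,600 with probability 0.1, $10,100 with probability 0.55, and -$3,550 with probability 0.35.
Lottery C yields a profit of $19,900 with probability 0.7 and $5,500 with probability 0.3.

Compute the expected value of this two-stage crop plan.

$6,724.85

EV(A) = 0.4 × 4000 + 0.6 × (-2800) = 1600 − 1680 = -80
EV(B) = 0.1 × 8600 + 0.55 × 10100 + 0.35 × (-3550) = 860 + 5555 − 1242.5 = 5172.5
EV(C) = 0.7 × 19900 + 0.3 × 5500 = 13930 + 1650 = 15580
Overall = 0.18 × (-80) + 0.58 × 5172.5 + 0.24 × 15580 = -14.4 + 3000.05 + 3739.2 = 6724.85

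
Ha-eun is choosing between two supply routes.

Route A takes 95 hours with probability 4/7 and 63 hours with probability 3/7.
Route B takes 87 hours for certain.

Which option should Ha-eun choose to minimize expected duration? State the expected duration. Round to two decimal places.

Route A = 4/7 × 95 + 3/7 × 63 = 54.2857 + 27 = 81.2857
Route B: 87 (certain)

Route A (81.29 hours)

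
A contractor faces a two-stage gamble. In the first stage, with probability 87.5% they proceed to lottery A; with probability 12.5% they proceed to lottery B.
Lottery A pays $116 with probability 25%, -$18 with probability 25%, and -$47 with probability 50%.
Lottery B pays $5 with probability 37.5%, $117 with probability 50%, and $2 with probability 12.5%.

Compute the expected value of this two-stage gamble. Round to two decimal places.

EV(A) = 0.25 × 116 + 0.25 × (-18) + 0.5 × (-47) = 29 − 4.5 − 23.5 = 1
EV(B) = 0.375 × 5 + 0.5 × 117 + 0.125 × 2 = 1.875 + 58.5 + 0.25 = 60.625
Overall = 0.875 × 1 + 0.125 × 60.625 = 0.875 + 7.578125 = 8.453125

$8.45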